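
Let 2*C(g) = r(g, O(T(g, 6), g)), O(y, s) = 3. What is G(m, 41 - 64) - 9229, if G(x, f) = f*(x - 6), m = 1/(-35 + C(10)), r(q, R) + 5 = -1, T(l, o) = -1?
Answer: -345435/38 ≈ -9090.4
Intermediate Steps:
r(q, R) = -6 (r(q, R) = -5 - 1 = -6)
C(g) = -3 (C(g) = (½)*(-6) = -3)
m = -1/38 (m = 1/(-35 - 3) = 1/(-38) = -1/38 ≈ -0.026316)
G(x, f) = f*(-6 + x)
G(m, 41 - 64) - 9229 = (41 - 64)*(-6 - 1/38) - 9229 = -23*(-229/38) - 9229 = 5267/38 - 9229 = -345435/38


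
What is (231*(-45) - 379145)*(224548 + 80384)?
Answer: -118783211280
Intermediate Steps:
(231*(-45) - 379145)*(224548 + 80384) = (-10395 - 379145)*304932 = -389540*304932 = -118783211280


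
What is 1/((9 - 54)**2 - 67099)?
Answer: -1/65074 ≈ -1.5367e-5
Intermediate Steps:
1/((9 - 54)**2 - 67099) = 1/((-45)**2 - 67099) = 1/(2025 - 67099) = 1/(-65074) = -1/65074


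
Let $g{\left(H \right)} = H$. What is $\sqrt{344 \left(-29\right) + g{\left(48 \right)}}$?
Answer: $2 i \sqrt{2482} \approx 99.639 i$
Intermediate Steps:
$\sqrt{344 \left(-29\right) + g{\left(48 \right)}} = \sqrt{344 \left(-29\right) + 48} = \sqrt{-9976 + 48} = \sqrt{-9928} = 2 i \sqrt{2482}$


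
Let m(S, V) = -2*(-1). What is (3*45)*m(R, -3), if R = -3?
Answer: 270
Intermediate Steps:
m(S, V) = 2
(3*45)*m(R, -3) = (3*45)*2 = 135*2 = 270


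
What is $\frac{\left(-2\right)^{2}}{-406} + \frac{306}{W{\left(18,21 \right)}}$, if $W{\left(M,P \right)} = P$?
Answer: $\frac{2956}{203} \approx 14.562$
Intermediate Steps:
$\frac{\left(-2\right)^{2}}{-406} + \frac{306}{W{\left(18,21 \right)}} = \frac{\left(-2\right)^{2}}{-406} + \frac{306}{21} = 4 \left(- \frac{1}{406}\right) + 306 \cdot \frac{1}{21} = - \frac{2}{203} + \frac{102}{7} = \frac{2956}{203}$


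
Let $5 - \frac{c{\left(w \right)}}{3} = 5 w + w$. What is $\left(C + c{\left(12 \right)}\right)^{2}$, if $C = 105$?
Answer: $9216$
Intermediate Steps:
$c{\left(w \right)} = 15 - 18 w$ ($c{\left(w \right)} = 15 - 3 \left(5 w + w\right) = 15 - 3 \cdot 6 w = 15 - 18 w$)
$\left(C + c{\left(12 \right)}\right)^{2} = \left(105 + \left(15 - 216\right)\right)^{2} = \left(105 - 201\right)^{2} = \left(-96\right)^{2} = 9216$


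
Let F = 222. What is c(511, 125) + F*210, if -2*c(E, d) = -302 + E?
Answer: 93031/2 ≈ 46516.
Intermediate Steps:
c(E, d) = 151 - E/2 (c(E, d) = -(-302 + E)/2 = 151 - E/2)
c(511, 125) + F*210 = (151 - ½*511) + 222*210 = (151 - 511/2) + 46620 = -209/2 + 46620 = 93031/2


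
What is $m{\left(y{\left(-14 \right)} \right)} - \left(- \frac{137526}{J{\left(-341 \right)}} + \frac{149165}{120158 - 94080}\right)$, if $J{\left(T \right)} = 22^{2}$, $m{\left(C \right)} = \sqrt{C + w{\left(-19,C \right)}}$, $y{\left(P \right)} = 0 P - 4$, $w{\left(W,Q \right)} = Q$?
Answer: $\frac{439275896}{1577719} + 2 i \sqrt{2} \approx 278.42 + 2.8284 i$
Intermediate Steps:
$y{\left(P \right)} = -4$ ($y{\left(P \right)} = 0 - 4 = -4$)
$m{\left(C \right)} = \sqrt{2} \sqrt{C}$ ($m{\left(C \right)} = \sqrt{C + C} = \sqrt{2 C} = \sqrt{2} \sqrt{C}$)
$J{\left(T \right)} = 484$
$m{\left(y{\left(-14 \right)} \right)} - \left(- \frac{137526}{J{\left(-341 \right)}} + \frac{149165}{120158 - 94080}\right) = \sqrt{2} \sqrt{-4} + \left(\frac{137526}{484} - \frac{149165}{120158 - 94080}\right) = \sqrt{2} \cdot 2 i + \left(137526 \cdot \frac{1}{484} - \frac{149165}{120158 - 94080}\right) = 2 i \sqrt{2} + \left(\frac{68763}{242} - \frac{149165}{26078}\right) = 2 i \sqrt{2} + \frac{439275896}{1577719} = \frac{439275896}{1577719} + 2 i \sqrt{2}$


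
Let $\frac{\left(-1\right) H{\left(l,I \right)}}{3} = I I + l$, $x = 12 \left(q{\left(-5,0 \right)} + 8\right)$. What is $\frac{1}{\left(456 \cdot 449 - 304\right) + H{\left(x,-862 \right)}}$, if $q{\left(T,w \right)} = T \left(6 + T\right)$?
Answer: $- \frac{1}{2024800} \approx -4.9388 \cdot 10^{-7}$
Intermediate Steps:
$x = 36$ ($x = 12 \left(- 5 \left(6 - 5\right) + 8\right) = 12 \left(\left(-5\right) 1 + 8\right) = 12 \left(-5 + 8\right) = 12 \cdot 3 = 36$)
$H{\left(l,I \right)} = - 3 l - 3 I^{2}$ ($H{\left(l,I \right)} = - 3 \left(I I + l\right) = - 3 \left(I^{2} + l\right) = - 3 \left(l + I^{2}\right) = - 3 l - 3 I^{2}$)
$\frac{1}{\left(456 \cdot 449 - 304\right) + H{\left(x,-862 \right)}} = \frac{1}{\left(456 \cdot 449 - 304\right) - \left(108 + 3 \left(-862\right)^{2}\right)} = \frac{1}{\left(204744 - 304\right) - 2229240} = \frac{1}{204440 - 2229240} = \frac{1}{-2024800} = - \frac{1}{2024800}$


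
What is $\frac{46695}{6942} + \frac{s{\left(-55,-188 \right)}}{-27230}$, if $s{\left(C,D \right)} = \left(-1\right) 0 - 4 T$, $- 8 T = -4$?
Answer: $\frac{211919789}{31505110} \approx 6.7265$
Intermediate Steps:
$T = \frac{1}{2}$ ($T = \left(- \frac{1}{8}\right) \left(-4\right) = \frac{1}{2} \approx 0.5$)
$s{\left(C,D \right)} = -2$ ($s{\left(C,D \right)} = \left(-1\right) 0 - 2 = 0 - 2 = -2$)
$\frac{46695}{6942} + \frac{s{\left(-55,-188 \right)}}{-27230} = \frac{46695}{6942} - \frac{2}{-27230} = 46695 \cdot \frac{1}{6942} - - \frac{1}{13615} = \frac{15565}{2314} + \frac{1}{13615} = \frac{211919789}{31505110}$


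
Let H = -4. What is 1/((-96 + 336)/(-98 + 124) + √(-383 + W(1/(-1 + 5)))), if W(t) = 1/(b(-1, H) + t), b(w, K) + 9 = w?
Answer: 4680/237433 - 13*I*√582699/237433 ≈ 0.019711 - 0.041795*I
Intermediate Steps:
b(w, K) = -9 + w
W(t) = 1/(-10 + t) (W(t) = 1/((-9 - 1) + t) = 1/(-10 + t))
1/((-96 + 336)/(-98 + 124) + √(-383 + W(1/(-1 + 5)))) = 1/((-96 + 336)/(-98 + 124) + √(-383 + 1/(-10 + 1/(-1 + 5)))) = 1/(240/26 + √(-383 + 1/(-10 + 1/4))) = 1/(240*(1/26) + √(-383 + 1/(-10 + ¼))) = 1/(120/13 + √(-383 + 1/(-39/4))) = 1/(120/13 + √(-383 - 4/39)) = 1/(120/13 + √(-14941/39)) = 1/(120/13 + I*√582699/39)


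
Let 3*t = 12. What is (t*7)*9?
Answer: 252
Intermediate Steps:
t = 4 (t = (1/3)*12 = 4)
(t*7)*9 = (4*7)*9 = 28*9 = 252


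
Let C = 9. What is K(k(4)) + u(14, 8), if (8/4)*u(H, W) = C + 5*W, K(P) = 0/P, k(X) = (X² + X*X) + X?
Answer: 49/2 ≈ 24.500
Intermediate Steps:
k(X) = X + 2*X² (k(X) = (X² + X²) + X = 2*X² + X = X + 2*X²)
K(P) = 0
u(H, W) = 9/2 + 5*W/2 (u(H, W) = (9 + 5*W)/2 = 9/2 + 5*W/2)
K(k(4)) + u(14, 8) = 0 + (9/2 + (5/2)*8) = 0 + (9/2 + 20) = 0 + 49/2 = 49/2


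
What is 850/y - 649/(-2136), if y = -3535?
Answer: 95723/1510152 ≈ 0.063386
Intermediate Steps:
850/y - 649/(-2136) = 850/(-3535) - 649/(-2136) = 850*(-1/3535) - 649*(-1/2136) = -170/707 + 649/2136 = 95723/1510152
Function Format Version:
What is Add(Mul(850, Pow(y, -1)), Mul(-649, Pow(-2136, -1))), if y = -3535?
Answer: Rational(95723, 1510152) ≈ 0.063386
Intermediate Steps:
Add(Mul(850, Pow(y, -1)), Mul(-649, Pow(-2136, -1))) = Add(Mul(850, Pow(-3535, -1)), Mul(-649, Pow(-2136, -1))) = Add(Mul(850, Rational(-1, 3535)), Mul(-649, Rational(-1, 2136))) = Add(Rational(-170, 707), Rational(649, 2136)) = Rational(95723, 1510152)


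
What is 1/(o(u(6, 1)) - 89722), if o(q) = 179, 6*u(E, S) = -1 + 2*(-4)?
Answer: -1/89543 ≈ -1.1168e-5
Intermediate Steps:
u(E, S) = -3/2 (u(E, S) = (-1 + 2*(-4))/6 = (-1 - 8)/6 = (1/6)*(-9) = -3/2)
1/(o(u(6, 1)) - 89722) = 1/(179 - 89722) = 1/(-89543) = -1/89543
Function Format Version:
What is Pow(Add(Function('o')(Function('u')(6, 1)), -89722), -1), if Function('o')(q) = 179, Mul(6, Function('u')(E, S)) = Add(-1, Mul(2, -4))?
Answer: Rational(-1, 89543) ≈ -1.1168e-5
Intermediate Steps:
Function('u')(E, S) = Rational(-3, 2) (Function('u')(E, S) = Mul(Rational(1, 6), Add(-1, Mul(2, -4))) = Mul(Rational(1, 6), Add(-1, -8)) = Mul(Rational(1, 6), -9) = Rational(-3, 2))
Pow(Add(Function('o')(Function('u')(6, 1)), -89722), -1) = Pow(Add(179, -89722), -1) = Pow(-89543, -1) = Rational(-1, 89543)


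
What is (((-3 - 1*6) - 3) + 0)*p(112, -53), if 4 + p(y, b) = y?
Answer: -1296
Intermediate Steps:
p(y, b) = -4 + y
(((-3 - 1*6) - 3) + 0)*p(112, -53) = (((-3 - 1*6) - 3) + 0)*(-4 + 112) = (((-3 - 6) - 3) + 0)*108 = ((-9 - 3) + 0)*108 = (-12 + 0)*108 = -12*108 = -1296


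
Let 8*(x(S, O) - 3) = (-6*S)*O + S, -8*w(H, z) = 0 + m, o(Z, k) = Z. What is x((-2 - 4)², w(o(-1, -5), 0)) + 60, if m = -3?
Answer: 459/8 ≈ 57.375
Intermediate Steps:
w(H, z) = 3/8 (w(H, z) = -(0 - 3)/8 = -⅛*(-3) = 3/8)
x(S, O) = 3 + S/8 - 3*O*S/4 (x(S, O) = 3 + ((-6*S)*O + S)/8 = 3 + (-6*O*S + S)/8 = 3 + (S - 6*O*S)/8 = 3 + (S/8 - 3*O*S/4) = 3 + S/8 - 3*O*S/4)
x((-2 - 4)², w(o(-1, -5), 0)) + 60 = (3 + (-2 - 4)²/8 - ¾*3/8*(-2 - 4)²) + 60 = (3 + (⅛)*(-6)² - ¾*3/8*(-6)²) + 60 = (3 + (⅛)*36 - ¾*3/8*36) + 60 = (3 + 9/2 - 81/8) + 60 = -21/8 + 60 = 459/8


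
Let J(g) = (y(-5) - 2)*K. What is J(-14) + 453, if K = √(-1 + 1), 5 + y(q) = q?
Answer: 453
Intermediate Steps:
y(q) = -5 + q
K = 0 (K = √0 = 0)
J(g) = 0 (J(g) = ((-5 - 5) - 2)*0 = (-10 - 2)*0 = -12*0 = 0)
J(-14) + 453 = 0 + 453 = 453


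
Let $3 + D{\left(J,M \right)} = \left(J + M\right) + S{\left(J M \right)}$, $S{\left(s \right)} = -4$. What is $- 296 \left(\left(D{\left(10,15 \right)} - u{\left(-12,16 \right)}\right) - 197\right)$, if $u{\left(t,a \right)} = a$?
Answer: $57720$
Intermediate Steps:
$D{\left(J,M \right)} = -7 + J + M$ ($D{\left(J,M \right)} = -3 - \left(4 - J - M\right) = -3 + \left(-4 + J + M\right) = -7 + J + M$)
$- 296 \left(\left(D{\left(10,15 \right)} - u{\left(-12,16 \right)}\right) - 197\right) = - 296 \left(\left(\left(-7 + 10 + 15\right) - 16\right) - 197\right) = - 296 \left(\left(18 - 16\right) - 197\right) = - 296 \left(2 - 197\right) = \left(-296\right) \left(-195\right) = 57720$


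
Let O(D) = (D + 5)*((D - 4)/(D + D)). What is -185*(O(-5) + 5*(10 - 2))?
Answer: -7400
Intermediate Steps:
O(D) = (-4 + D)*(5 + D)/(2*D) (O(D) = (5 + D)*((-4 + D)/((2*D))) = (5 + D)*((-4 + D)*(1/(2*D))) = (5 + D)*((-4 + D)/(2*D)) = (-4 + D)*(5 + D)/(2*D))
-185*(O(-5) + 5*(10 - 2)) = -185*((1/2)*(-20 - 5*(1 - 5))/(-5) + 5*(10 - 2)) = -185*((1/2)*(-1/5)*(-20 - 5*(-4)) + 5*8) = -185*((1/2)*(-1/5)*(-20 + 20) + 40) = -185*((1/2)*(-1/5)*0 + 40) = -185*(0 + 40) = -185*40 = -7400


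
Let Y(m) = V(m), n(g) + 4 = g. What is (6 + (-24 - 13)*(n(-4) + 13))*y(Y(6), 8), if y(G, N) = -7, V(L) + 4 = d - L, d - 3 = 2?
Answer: 1253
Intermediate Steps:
d = 5 (d = 3 + 2 = 5)
n(g) = -4 + g
V(L) = 1 - L (V(L) = -4 + (5 - L) = 1 - L)
Y(m) = 1 - m
(6 + (-24 - 13)*(n(-4) + 13))*y(Y(6), 8) = (6 + (-24 - 13)*((-4 - 4) + 13))*(-7) = (6 - 37*(-8 + 13))*(-7) = (6 - 37*5)*(-7) = (6 - 185)*(-7) = -179*(-7) = 1253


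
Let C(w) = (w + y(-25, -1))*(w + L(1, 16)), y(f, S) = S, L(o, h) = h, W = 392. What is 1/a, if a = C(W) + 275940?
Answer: 1/435468 ≈ 2.2964e-6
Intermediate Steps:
C(w) = (-1 + w)*(16 + w) (C(w) = (w - 1)*(w + 16) = (-1 + w)*(16 + w))
a = 435468 (a = (-16 + 392**2 + 15*392) + 275940 = (-16 + 153664 + 5880) + 275940 = 159528 + 275940 = 435468)
1/a = 1/435468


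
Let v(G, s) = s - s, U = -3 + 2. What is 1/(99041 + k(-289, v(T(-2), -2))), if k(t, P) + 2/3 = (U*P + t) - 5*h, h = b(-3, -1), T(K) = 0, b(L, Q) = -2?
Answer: 3/296284 ≈ 1.0125e-5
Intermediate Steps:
U = -1
h = -2
v(G, s) = 0
k(t, P) = 28/3 + t - P (k(t, P) = -⅔ + ((-P + t) - 5*(-2)) = -⅔ + ((t - P) + 10) = -⅔ + (10 + t - P) = 28/3 + t - P)
1/(99041 + k(-289, v(T(-2), -2))) = 1/(99041 + (28/3 - 289 - 1*0)) = 1/(99041 + (28/3 - 289 + 0)) = 1/(99041 - 839/3) = 1/(296284/3) = 3/296284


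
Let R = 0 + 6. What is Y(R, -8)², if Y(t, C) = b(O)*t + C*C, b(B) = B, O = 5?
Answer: 8836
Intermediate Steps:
R = 6
Y(t, C) = C² + 5*t (Y(t, C) = 5*t + C*C = 5*t + C² = C² + 5*t)
Y(R, -8)² = ((-8)² + 5*6)² = (64 + 30)² = 94² = 8836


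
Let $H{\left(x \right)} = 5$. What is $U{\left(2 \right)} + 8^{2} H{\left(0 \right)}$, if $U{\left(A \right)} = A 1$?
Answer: $322$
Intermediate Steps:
$U{\left(A \right)} = A$
$U{\left(2 \right)} + 8^{2} H{\left(0 \right)} = 2 + 8^{2} \cdot 5 = 2 + 64 \cdot 5 = 2 + 320 = 322$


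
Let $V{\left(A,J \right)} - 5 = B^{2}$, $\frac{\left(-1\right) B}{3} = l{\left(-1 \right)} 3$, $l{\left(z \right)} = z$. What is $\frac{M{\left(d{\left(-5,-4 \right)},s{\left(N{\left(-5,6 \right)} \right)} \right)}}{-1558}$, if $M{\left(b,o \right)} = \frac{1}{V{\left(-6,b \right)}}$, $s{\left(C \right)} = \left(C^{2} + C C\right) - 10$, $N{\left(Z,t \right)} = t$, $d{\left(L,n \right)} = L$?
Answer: $- \frac{1}{133988} \approx -7.4634 \cdot 10^{-6}$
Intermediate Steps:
$s{\left(C \right)} = -10 + 2 C^{2}$ ($s{\left(C \right)} = \left(C^{2} + C^{2}\right) - 10 = 2 C^{2} - 10 = -10 + 2 C^{2}$)
$B = 9$ ($B = - 3 \left(\left(-1\right) 3\right) = \left(-3\right) \left(-3\right) = 9$)
$V{\left(A,J \right)} = 86$ ($V{\left(A,J \right)} = 5 + 9^{2} = 5 + 81 = 86$)
$M{\left(b,o \right)} = \frac{1}{86}$
$\frac{M{\left(d{\left(-5,-4 \right)},s{\left(N{\left(-5,6 \right)} \right)} \right)}}{-1558} = \frac{1}{86 \left(-1558\right)} = \frac{1}{86} \left(- \frac{1}{1558}\right) = - \frac{1}{133988}$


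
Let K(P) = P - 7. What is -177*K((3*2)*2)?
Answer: -885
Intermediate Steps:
K(P) = -7 + P
-177*K((3*2)*2) = -177*(-7 + (3*2)*2) = -177*(-7 + 6*2) = -177*(-7 + 12) = -177*5 = -885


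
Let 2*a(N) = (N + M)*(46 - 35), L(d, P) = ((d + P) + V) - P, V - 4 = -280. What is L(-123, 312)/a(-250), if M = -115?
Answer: 798/4015 ≈ 0.19875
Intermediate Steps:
V = -276 (V = 4 - 280 = -276)
L(d, P) = -276 + d (L(d, P) = ((d + P) - 276) - P = ((P + d) - 276) - P = (-276 + P + d) - P = -276 + d)
a(N) = -1265/2 + 11*N/2 (a(N) = ((N - 115)*(46 - 35))/2 = ((-115 + N)*11)/2 = (-1265 + 11*N)/2 = -1265/2 + 11*N/2)
L(-123, 312)/a(-250) = (-276 - 123)/(-1265/2 + (11/2)*(-250)) = -399/(-1265/2 - 1375) = -399/(-4015/2) = -399*(-2/4015) = 798/4015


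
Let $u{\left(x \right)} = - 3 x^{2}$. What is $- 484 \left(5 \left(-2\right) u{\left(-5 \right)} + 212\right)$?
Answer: $-465608$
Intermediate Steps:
$- 484 \left(5 \left(-2\right) u{\left(-5 \right)} + 212\right) = - 484 \left(5 \left(-2\right) \left(- 3 \left(-5\right)^{2}\right) + 212\right) = - 484 \left(- 10 \left(\left(-3\right) 25\right) + 212\right) = - 484 \left(\left(-10\right) \left(-75\right) + 212\right) = - 484 \left(750 + 212\right) = \left(-484\right) 962 = -465608$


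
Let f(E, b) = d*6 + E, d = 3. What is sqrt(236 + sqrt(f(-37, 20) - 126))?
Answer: sqrt(236 + I*sqrt(145)) ≈ 15.367 + 0.39179*I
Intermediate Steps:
f(E, b) = 18 + E (f(E, b) = 3*6 + E = 18 + E)
sqrt(236 + sqrt(f(-37, 20) - 126)) = sqrt(236 + sqrt((18 - 37) - 126)) = sqrt(236 + sqrt(-19 - 126)) = sqrt(236 + sqrt(-145)) = sqrt(236 + I*sqrt(145))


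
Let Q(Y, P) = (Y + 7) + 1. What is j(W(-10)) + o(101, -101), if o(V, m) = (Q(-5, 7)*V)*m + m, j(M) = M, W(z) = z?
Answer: -30714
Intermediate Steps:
Q(Y, P) = 8 + Y (Q(Y, P) = (7 + Y) + 1 = 8 + Y)
o(V, m) = m + 3*V*m (o(V, m) = ((8 - 5)*V)*m + m = (3*V)*m + m = 3*V*m + m = m + 3*V*m)
j(W(-10)) + o(101, -101) = -10 - 101*(1 + 3*101) = -10 - 101*(1 + 303) = -10 - 101*304 = -10 - 30704 = -30714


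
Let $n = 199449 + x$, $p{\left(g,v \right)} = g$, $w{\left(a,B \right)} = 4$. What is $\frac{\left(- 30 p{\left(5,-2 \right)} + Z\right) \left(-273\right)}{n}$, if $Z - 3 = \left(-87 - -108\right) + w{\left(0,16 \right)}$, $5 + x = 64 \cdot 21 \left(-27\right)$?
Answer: $\frac{2379}{11654} \approx 0.20414$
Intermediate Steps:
$x = -36293$ ($x = -5 + 64 \cdot 21 \left(-27\right) = -5 + 1344 \left(-27\right) = -5 - 36288 = -36293$)
$Z = 28$ ($Z = 3 + \left(\left(-87 - -108\right) + 4\right) = 3 + \left(\left(-87 + 108\right) + 4\right) = 3 + \left(21 + 4\right) = 3 + 25 = 28$)
$n = 163156$ ($n = 199449 - 36293 = 163156$)
$\frac{\left(- 30 p{\left(5,-2 \right)} + Z\right) \left(-273\right)}{n} = \frac{\left(\left(-30\right) 5 + 28\right) \left(-273\right)}{163156} = \left(-150 + 28\right) \left(-273\right) \frac{1}{163156} = \left(-122\right) \left(-273\right) \frac{1}{163156} = 33306 \cdot \frac{1}{163156} = \frac{2379}{11654}$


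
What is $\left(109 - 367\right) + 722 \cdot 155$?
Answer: $111652$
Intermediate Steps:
$\left(109 - 367\right) + 722 \cdot 155 = \left(109 - 367\right) + 111910 = -258 + 111910 = 111652$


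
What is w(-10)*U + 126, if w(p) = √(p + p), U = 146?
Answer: 126 + 292*I*√5 ≈ 126.0 + 652.93*I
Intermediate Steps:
w(p) = √2*√p (w(p) = √(2*p) = √2*√p)
w(-10)*U + 126 = (√2*√(-10))*146 + 126 = (√2*(I*√10))*146 + 126 = (2*I*√5)*146 + 126 = 292*I*√5 + 126 = 126 + 292*I*√5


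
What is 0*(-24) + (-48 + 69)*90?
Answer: 1890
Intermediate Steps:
0*(-24) + (-48 + 69)*90 = 0 + 21*90 = 0 + 1890 = 1890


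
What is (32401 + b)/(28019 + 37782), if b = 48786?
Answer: 81187/65801 ≈ 1.2338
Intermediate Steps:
(32401 + b)/(28019 + 37782) = (32401 + 48786)/(28019 + 37782) = 81187/65801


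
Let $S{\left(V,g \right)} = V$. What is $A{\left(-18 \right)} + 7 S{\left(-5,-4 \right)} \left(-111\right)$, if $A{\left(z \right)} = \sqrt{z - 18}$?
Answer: $3885 + 6 i \approx 3885.0 + 6.0 i$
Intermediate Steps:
$A{\left(z \right)} = \sqrt{-18 + z}$
$A{\left(-18 \right)} + 7 S{\left(-5,-4 \right)} \left(-111\right) = \sqrt{-18 - 18} + 7 \left(-5\right) \left(-111\right) = \sqrt{-36} - -3885 = 6 i + 3885 = 3885 + 6 i$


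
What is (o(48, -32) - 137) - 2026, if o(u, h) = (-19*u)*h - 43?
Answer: 26978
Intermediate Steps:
o(u, h) = -43 - 19*h*u (o(u, h) = -19*h*u - 43 = -43 - 19*h*u)
(o(48, -32) - 137) - 2026 = ((-43 - 19*(-32)*48) - 137) - 2026 = ((-43 + 29184) - 137) - 2026 = (29141 - 137) - 2026 = 29004 - 2026 = 26978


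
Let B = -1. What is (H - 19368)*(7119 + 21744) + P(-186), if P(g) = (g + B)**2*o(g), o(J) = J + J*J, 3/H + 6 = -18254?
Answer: 11764273444971/18260 ≈ 6.4426e+8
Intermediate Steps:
H = -3/18260 (H = 3/(-6 - 18254) = 3/(-18260) = 3*(-1/18260) = -3/18260 ≈ -0.00016429)
o(J) = J + J**2
P(g) = g*(-1 + g)**2*(1 + g) (P(g) = (g - 1)**2*(g*(1 + g)) = (-1 + g)**2*(g*(1 + g)) = g*(-1 + g)**2*(1 + g))
(H - 19368)*(7119 + 21744) + P(-186) = (-3/18260 - 19368)*(7119 + 21744) - 186*(-1 - 186)**2*(1 - 186) = -353659683/18260*28863 - 186*(-187)**2*(-185) = -10207679430429/18260 - 186*34969*(-185) = -10207679430429/18260 + 1203283290 = 11764273444971/18260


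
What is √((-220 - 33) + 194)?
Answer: I*√59 ≈ 7.6811*I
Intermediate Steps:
√((-220 - 33) + 194) = √(-253 + 194) = √(-59) = I*√59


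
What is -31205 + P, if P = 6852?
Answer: -24353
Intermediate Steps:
-31205 + P = -31205 + 6852 = -24353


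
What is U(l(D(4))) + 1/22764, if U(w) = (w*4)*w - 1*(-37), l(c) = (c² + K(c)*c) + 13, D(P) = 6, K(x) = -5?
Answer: 33713485/22764 ≈ 1481.0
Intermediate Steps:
l(c) = 13 + c² - 5*c (l(c) = (c² - 5*c) + 13 = 13 + c² - 5*c)
U(w) = 37 + 4*w² (U(w) = (4*w)*w + 37 = 4*w² + 37 = 37 + 4*w²)
U(l(D(4))) + 1/22764 = (37 + 4*(13 + 6² - 5*6)²) + 1/22764 = (37 + 4*(13 + 36 - 30)²) + 1/22764 = (37 + 4*19²) + 1/22764 = (37 + 4*361) + 1/22764 = (37 + 1444) + 1/22764 = 1481 + 1/22764 = 33713485/22764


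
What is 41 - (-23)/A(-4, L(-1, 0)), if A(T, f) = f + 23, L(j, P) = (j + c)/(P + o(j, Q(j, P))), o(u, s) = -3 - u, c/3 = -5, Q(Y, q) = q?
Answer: 1294/31 ≈ 41.742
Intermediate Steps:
c = -15 (c = 3*(-5) = -15)
L(j, P) = (-15 + j)/(-3 + P - j) (L(j, P) = (j - 15)/(P + (-3 - j)) = (-15 + j)/(-3 + P - j))
A(T, f) = 23 + f
41 - (-23)/A(-4, L(-1, 0)) = 41 - (-23)/(23 + (15 - 1*(-1))/(3 - 1 - 1*0)) = 41 - (-23)/(23 + (15 + 1)/(3 - 1 + 0)) = 41 - (-23)/(23 + 16/2) = 41 - (-23)/(23 + (1/2)*16) = 41 - (-23)/(23 + 8) = 41 - (-23)/31 = 41 - 1*(-23/31) = 41 + 23/31 = 1294/31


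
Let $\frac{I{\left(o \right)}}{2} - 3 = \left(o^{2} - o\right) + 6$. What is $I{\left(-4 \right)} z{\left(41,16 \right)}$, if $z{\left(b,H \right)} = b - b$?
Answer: $0$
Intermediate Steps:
$z{\left(b,H \right)} = 0$
$I{\left(o \right)} = 18 - 2 o + 2 o^{2}$ ($I{\left(o \right)} = 6 + 2 \left(\left(o^{2} - o\right) + 6\right) = 6 + 2 \left(6 + o^{2} - o\right) = 6 + \left(12 - 2 o + 2 o^{2}\right) = 18 - 2 o + 2 o^{2}$)
$I{\left(-4 \right)} z{\left(41,16 \right)} = \left(18 - -8 + 2 \left(-4\right)^{2}\right) 0 = \left(18 + 8 + 2 \cdot 16\right) 0 = \left(18 + 8 + 32\right) 0 = 58 \cdot 0 = 0$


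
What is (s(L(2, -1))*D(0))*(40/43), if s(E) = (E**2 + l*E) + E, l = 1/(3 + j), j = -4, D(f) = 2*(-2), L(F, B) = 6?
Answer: -5760/43 ≈ -133.95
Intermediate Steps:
D(f) = -4
l = -1 (l = 1/(3 - 4) = 1/(-1) = -1)
s(E) = E**2 (s(E) = (E**2 - E) + E = E**2)
(s(L(2, -1))*D(0))*(40/43) = (6**2*(-4))*(40/43) = (36*(-4))*(40*(1/43)) = -144*40/43 = -5760/43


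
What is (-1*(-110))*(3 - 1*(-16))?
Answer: 2090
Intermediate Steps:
(-1*(-110))*(3 - 1*(-16)) = 110*(3 + 16) = 110*19 = 2090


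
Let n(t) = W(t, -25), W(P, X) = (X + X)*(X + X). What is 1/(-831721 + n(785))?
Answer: -1/829221 ≈ -1.2060e-6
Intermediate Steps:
W(P, X) = 4*X² (W(P, X) = (2*X)*(2*X) = 4*X²)
n(t) = 2500 (n(t) = 4*(-25)² = 4*625 = 2500)
1/(-831721 + n(785)) = 1/(-831721 + 2500) = 1/(-829221) = -1/829221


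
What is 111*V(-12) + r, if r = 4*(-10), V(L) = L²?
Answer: 15944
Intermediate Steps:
r = -40
111*V(-12) + r = 111*(-12)² - 40 = 111*144 - 40 = 15984 - 40 = 15944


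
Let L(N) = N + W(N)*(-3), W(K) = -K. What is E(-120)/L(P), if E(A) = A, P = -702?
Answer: 5/117 ≈ 0.042735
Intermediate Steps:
L(N) = 4*N (L(N) = N - N*(-3) = N + 3*N = 4*N)
E(-120)/L(P) = -120/(4*(-702)) = -120/(-2808) = -120*(-1/2808) = 5/117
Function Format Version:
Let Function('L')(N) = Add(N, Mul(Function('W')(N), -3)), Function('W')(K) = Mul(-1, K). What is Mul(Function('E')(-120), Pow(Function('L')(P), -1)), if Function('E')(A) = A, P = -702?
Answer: Rational(5, 117) ≈ 0.042735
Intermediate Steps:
Function('L')(N) = Mul(4, N) (Function('L')(N) = Add(N, Mul(Mul(-1, N), -3)) = Add(N, Mul(3, N)) = Mul(4, N))
Mul(Function('E')(-120), Pow(Function('L')(P), -1)) = Mul(-120, Pow(Mul(4, -702), -1)) = Mul(-120, Pow(-2808, -1)) = Mul(-120, Rational(-1, 2808)) = Rational(5, 117)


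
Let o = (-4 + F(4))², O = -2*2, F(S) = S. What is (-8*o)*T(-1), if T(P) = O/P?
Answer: 0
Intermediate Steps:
O = -4
o = 0 (o = (-4 + 4)² = 0² = 0)
T(P) = -4/P
(-8*o)*T(-1) = (-8*0)*(-4/(-1)) = 0*(-4*(-1)) = 0*4 = 0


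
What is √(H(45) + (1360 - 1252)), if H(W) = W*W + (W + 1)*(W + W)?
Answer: 3*√697 ≈ 79.202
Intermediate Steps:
H(W) = W² + 2*W*(1 + W) (H(W) = W² + (1 + W)*(2*W) = W² + 2*W*(1 + W))
√(H(45) + (1360 - 1252)) = √(45*(2 + 3*45) + (1360 - 1252)) = √(45*(2 + 135) + 108) = √(45*137 + 108) = √(6165 + 108) = √6273 = 3*√697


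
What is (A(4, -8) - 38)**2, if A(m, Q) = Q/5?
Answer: 39204/25 ≈ 1568.2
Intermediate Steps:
A(m, Q) = Q/5 (A(m, Q) = Q*(1/5) = Q/5)
(A(4, -8) - 38)**2 = ((1/5)*(-8) - 38)**2 = (-8/5 - 38)**2 = (-198/5)**2 = 39204/25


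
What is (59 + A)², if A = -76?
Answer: 289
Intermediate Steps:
(59 + A)² = (59 - 76)² = (-17)² = 289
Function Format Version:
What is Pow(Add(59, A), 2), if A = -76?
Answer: 289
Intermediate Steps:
Pow(Add(59, A), 2) = Pow(Add(59, -76), 2) = Pow(-17, 2) = 289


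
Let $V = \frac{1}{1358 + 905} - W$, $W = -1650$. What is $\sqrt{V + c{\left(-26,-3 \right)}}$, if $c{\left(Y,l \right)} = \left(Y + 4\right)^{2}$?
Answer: $\frac{\sqrt{10928576909}}{2263} \approx 46.195$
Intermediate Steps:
$c{\left(Y,l \right)} = \left(4 + Y\right)^{2}$
$V = \frac{3733951}{2263}$ ($V = \frac{1}{1358 + 905} - -1650 = \frac{1}{2263} + 1650 = \frac{3733951}{2263} \approx 1650.0$)
$\sqrt{V + c{\left(-26,-3 \right)}} = \sqrt{\frac{3733951}{2263} + \left(4 - 26\right)^{2}} = \sqrt{\frac{3733951}{2263} + \left(-22\right)^{2}} = \sqrt{\frac{3733951}{2263} + 484} = \sqrt{\frac{4829243}{2263}} = \frac{\sqrt{10928576909}}{2263}$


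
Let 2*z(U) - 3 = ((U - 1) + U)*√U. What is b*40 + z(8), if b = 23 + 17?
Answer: 3203/2 + 15*√2 ≈ 1622.7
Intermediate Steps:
z(U) = 3/2 + √U*(-1 + 2*U)/2 (z(U) = 3/2 + (((U - 1) + U)*√U)/2 = 3/2 + (((-1 + U) + U)*√U)/2 = 3/2 + ((-1 + 2*U)*√U)/2 = 3/2 + (√U*(-1 + 2*U))/2 = 3/2 + √U*(-1 + 2*U)/2)
b = 40
b*40 + z(8) = 40*40 + (3/2 + 8^(3/2) - √2) = 1600 + (3/2 + 16*√2 - √2) = 1600 + (3/2 + 15*√2) = 3203/2 + 15*√2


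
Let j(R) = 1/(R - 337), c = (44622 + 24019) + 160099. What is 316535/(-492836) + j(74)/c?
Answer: -2380288659317/3706041705790 ≈ -0.64227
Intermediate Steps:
c = 228740 (c = 68641 + 160099 = 228740)
j(R) = 1/(-337 + R)
316535/(-492836) + j(74)/c = 316535/(-492836) + 1/((-337 + 74)*228740) = 316535*(-1/492836) + (1/228740)/(-263) = -316535/492836 - 1/263*1/228740 = -316535/492836 - 1/60158620 = -2380288659317/3706041705790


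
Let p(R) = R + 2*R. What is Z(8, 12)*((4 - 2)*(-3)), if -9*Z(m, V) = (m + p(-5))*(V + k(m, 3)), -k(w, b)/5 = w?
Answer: 392/3 ≈ 130.67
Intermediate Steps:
p(R) = 3*R
k(w, b) = -5*w
Z(m, V) = -(-15 + m)*(V - 5*m)/9 (Z(m, V) = -(m + 3*(-5))*(V - 5*m)/9 = -(m - 15)*(V - 5*m)/9 = -(-15 + m)*(V - 5*m)/9)
Z(8, 12)*((4 - 2)*(-3)) = (-25/3*8 + (5/3)*12 + (5/9)*8² - ⅑*12*8)*((4 - 2)*(-3)) = (-200/3 + 20 + (5/9)*64 - 32/3)*(2*(-3)) = (-200/3 + 20 + 320/9 - 32/3)*(-6) = -196/9*(-6) = 392/3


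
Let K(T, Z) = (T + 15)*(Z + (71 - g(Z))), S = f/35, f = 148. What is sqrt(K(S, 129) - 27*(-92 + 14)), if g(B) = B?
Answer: sqrt(4252255)/35 ≈ 58.917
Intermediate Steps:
S = 148/35 ≈ 4.2286
K(T, Z) = 1065 + 71*T (K(T, Z) = (T + 15)*(Z + (71 - Z)) = (15 + T)*71 = 1065 + 71*T)
sqrt(K(S, 129) - 27*(-92 + 14)) = sqrt((1065 + 71*(148/35)) - 27*(-92 + 14)) = sqrt((1065 + 10508/35) - 27*(-78)) = sqrt(47783/35 + 2106) = sqrt(121493/35) = sqrt(4252255)/35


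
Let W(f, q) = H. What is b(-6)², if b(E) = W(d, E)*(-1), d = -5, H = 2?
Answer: 4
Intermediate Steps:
W(f, q) = 2
b(E) = -2 (b(E) = 2*(-1) = -2)
b(-6)² = (-2)² = 4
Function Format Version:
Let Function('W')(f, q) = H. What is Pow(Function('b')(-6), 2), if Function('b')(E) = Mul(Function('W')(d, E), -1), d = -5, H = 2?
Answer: 4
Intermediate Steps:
Function('W')(f, q) = 2
Function('b')(E) = -2 (Function('b')(E) = Mul(2, -1) = -2)
Pow(Function('b')(-6), 2) = Pow(-2, 2) = 4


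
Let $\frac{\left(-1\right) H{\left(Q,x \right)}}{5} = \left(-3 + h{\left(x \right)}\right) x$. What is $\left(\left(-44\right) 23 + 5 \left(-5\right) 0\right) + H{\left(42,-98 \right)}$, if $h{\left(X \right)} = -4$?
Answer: $-4442$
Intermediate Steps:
$H{\left(Q,x \right)} = 35 x$ ($H{\left(Q,x \right)} = - 5 \left(-3 - 4\right) x = - 5 \left(- 7 x\right) = 35 x$)
$\left(\left(-44\right) 23 + 5 \left(-5\right) 0\right) + H{\left(42,-98 \right)} = \left(\left(-44\right) 23 + 5 \left(-5\right) 0\right) + 35 \left(-98\right) = \left(-1012 - 0\right) - 3430 = \left(-1012 + 0\right) - 3430 = -1012 - 3430 = -4442$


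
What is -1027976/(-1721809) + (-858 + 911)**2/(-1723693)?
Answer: 1767078473887/2967870120637 ≈ 0.59540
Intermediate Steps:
-1027976/(-1721809) + (-858 + 911)**2/(-1723693) = -1027976*(-1/1721809) + 53**2*(-1/1723693) = 1027976/1721809 + 2809*(-1/1723693) = 1027976/1721809 - 2809/1723693 = 1767078473887/2967870120637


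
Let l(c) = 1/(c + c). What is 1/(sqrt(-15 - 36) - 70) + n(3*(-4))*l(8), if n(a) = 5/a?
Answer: -38195/950592 - I*sqrt(51)/4951 ≈ -0.04018 - 0.0014424*I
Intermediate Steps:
l(c) = 1/(2*c)
1/(sqrt(-15 - 36) - 70) + n(3*(-4))*l(8) = 1/(sqrt(-15 - 36) - 70) + (5/((3*(-4))))*((1/2)/8) = 1/(sqrt(-51) - 70) + (5/(-12))*((1/2)*(1/8)) = 1/(I*sqrt(51) - 70) + (5*(-1/12))*(1/16) = 1/(-70 + I*sqrt(51)) - 5/12*1/16 = 1/(-70 + I*sqrt(51)) - 5/192 = -5/192 + 1/(-70 + I*sqrt(51))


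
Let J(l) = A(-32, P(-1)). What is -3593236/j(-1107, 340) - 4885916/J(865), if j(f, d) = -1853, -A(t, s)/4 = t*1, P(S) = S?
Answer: -2148417035/59296 ≈ -36232.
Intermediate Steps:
A(t, s) = -4*t
J(l) = 128 (J(l) = -4*(-32) = 128)
-3593236/j(-1107, 340) - 4885916/J(865) = -3593236/(-1853) - 4885916/128 = -3593236*(-1/1853) - 4885916*1/128 = 3593236/1853 - 1221479/32 = -2148417035/59296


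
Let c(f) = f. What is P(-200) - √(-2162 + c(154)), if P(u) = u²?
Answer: 40000 - 2*I*√502 ≈ 40000.0 - 44.811*I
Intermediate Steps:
P(-200) - √(-2162 + c(154)) = (-200)² - √(-2162 + 154) = 40000 - √(-2008) = 40000 - 2*I*√502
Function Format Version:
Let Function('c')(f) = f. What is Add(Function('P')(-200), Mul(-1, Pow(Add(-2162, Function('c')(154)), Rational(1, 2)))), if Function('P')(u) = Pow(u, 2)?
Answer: Add(40000, Mul(-2, I, Pow(502, Rational(1, 2)))) ≈ Add(40000., Mul(-44.811, I))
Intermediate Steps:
Add(Function('P')(-200), Mul(-1, Pow(Add(-2162, Function('c')(154)), Rational(1, 2)))) = Add(Pow(-200, 2), Mul(-1, Pow(Add(-2162, 154), Rational(1, 2)))) = Add(40000, Mul(-1, Pow(-2008, Rational(1, 2)))) = Add(40000, Mul(-1, Mul(2, I, Pow(502, Rational(1, 2))))) = Add(40000, Mul(-2, I, Pow(502, Rational(1, 2))))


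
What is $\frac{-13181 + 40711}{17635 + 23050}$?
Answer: $\frac{5506}{8137} \approx 0.67666$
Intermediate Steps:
$\frac{-13181 + 40711}{17635 + 23050} = \frac{27530}{40685} = 27530 \cdot \frac{1}{40685} = \frac{5506}{8137}$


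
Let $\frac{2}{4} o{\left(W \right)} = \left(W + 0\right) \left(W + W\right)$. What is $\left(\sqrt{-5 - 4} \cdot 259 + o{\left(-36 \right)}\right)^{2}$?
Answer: $26270127 + 8055936 i \approx 2.627 \cdot 10^{7} + 8.0559 \cdot 10^{6} i$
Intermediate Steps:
$o{\left(W \right)} = 4 W^{2}$ ($o{\left(W \right)} = 2 \left(W + 0\right) \left(W + W\right) = 2 W 2 W = 2 \cdot 2 W^{2} = 4 W^{2}$)
$\left(\sqrt{-5 - 4} \cdot 259 + o{\left(-36 \right)}\right)^{2} = \left(\sqrt{-5 - 4} \cdot 259 + 4 \left(-36\right)^{2}\right)^{2} = \left(\sqrt{-9} \cdot 259 + 4 \cdot 1296\right)^{2} = \left(3 i 259 + 5184\right)^{2} = \left(777 i + 5184\right)^{2} = \left(5184 + 777 i\right)^{2}$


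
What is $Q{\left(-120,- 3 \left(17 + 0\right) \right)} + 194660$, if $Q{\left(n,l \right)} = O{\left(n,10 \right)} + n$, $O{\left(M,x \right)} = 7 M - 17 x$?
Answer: $193530$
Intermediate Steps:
$O{\left(M,x \right)} = - 17 x + 7 M$
$Q{\left(n,l \right)} = -170 + 8 n$ ($Q{\left(n,l \right)} = \left(\left(-17\right) 10 + 7 n\right) + n = \left(-170 + 7 n\right) + n = -170 + 8 n$)
$Q{\left(-120,- 3 \left(17 + 0\right) \right)} + 194660 = \left(-170 + 8 \left(-120\right)\right) + 194660 = \left(-170 - 960\right) + 194660 = -1130 + 194660 = 193530$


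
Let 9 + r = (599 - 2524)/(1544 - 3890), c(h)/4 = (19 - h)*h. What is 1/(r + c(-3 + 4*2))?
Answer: 2346/637691 ≈ 0.0036789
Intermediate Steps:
c(h) = 4*h*(19 - h) (c(h) = 4*((19 - h)*h) = 4*(h*(19 - h)) = 4*h*(19 - h))
r = -19189/2346 (r = -9 + (599 - 2524)/(1544 - 3890) = -9 - 1925/(-2346) = -9 - 1925*(-1/2346) = -9 + 1925/2346 = -19189/2346 ≈ -8.1795)
1/(r + c(-3 + 4*2)) = 1/(-19189/2346 + 4*(-3 + 4*2)*(19 - (-3 + 4*2))) = 1/(-19189/2346 + 4*(-3 + 8)*(19 - (-3 + 8))) = 1/(-19189/2346 + 4*5*(19 - 1*5)) = 1/(-19189/2346 + 4*5*(19 - 5)) = 1/(-19189/2346 + 4*5*14) = 1/(-19189/2346 + 280) = 1/(637691/2346) = 2346/637691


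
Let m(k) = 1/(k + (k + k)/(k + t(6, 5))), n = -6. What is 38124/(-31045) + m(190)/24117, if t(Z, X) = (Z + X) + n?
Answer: -2294300162711/1868286671930 ≈ -1.2280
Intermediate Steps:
t(Z, X) = -6 + X + Z (t(Z, X) = (Z + X) - 6 = (X + Z) - 6 = -6 + X + Z)
m(k) = 1/(k + 2*k/(5 + k)) (m(k) = 1/(k + (k + k)/(k + (-6 + 5 + 6))) = 1/(k + (2*k)/(k + 5)) = 1/(k + (2*k)/(5 + k)) = 1/(k + 2*k/(5 + k)))
38124/(-31045) + m(190)/24117 = 38124/(-31045) + ((5 + 190)/(190*(7 + 190)))/24117 = 38124*(-1/31045) + ((1/190)*195/197)*(1/24117) = -38124/31045 + ((1/190)*(1/197)*195)*(1/24117) = -38124/31045 + (39/7486)*(1/24117) = -38124/31045 + 13/60179954 = -2294300162711/1868286671930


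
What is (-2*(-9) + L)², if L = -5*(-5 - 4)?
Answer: 3969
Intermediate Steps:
L = 45 (L = -5*(-9) = 45)
(-2*(-9) + L)² = (-2*(-9) + 45)² = (18 + 45)² = 63² = 3969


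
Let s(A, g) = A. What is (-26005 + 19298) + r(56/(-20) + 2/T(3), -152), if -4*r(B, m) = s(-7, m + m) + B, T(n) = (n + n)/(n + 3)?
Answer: -134101/20 ≈ -6705.0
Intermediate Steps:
T(n) = 2*n/(3 + n) (T(n) = (2*n)/(3 + n) = 2*n/(3 + n))
r(B, m) = 7/4 - B/4 (r(B, m) = -(-7 + B)/4 = 7/4 - B/4)
(-26005 + 19298) + r(56/(-20) + 2/T(3), -152) = (-26005 + 19298) + (7/4 - (56/(-20) + 2/((2*3/(3 + 3))))/4) = -6707 + (7/4 - (56*(-1/20) + 2/((2*3/6)))/4) = -6707 + (7/4 - (-14/5 + 2/((2*3*(1/6))))/4) = -6707 + (7/4 - (-14/5 + 2/1)/4) = -6707 + (7/4 - (-14/5 + 2*1)/4) = -6707 + (7/4 - (-14/5 + 2)/4) = -6707 + (7/4 - 1/4*(-4/5)) = -6707 + (7/4 + 1/5) = -6707 + 39/20 = -134101/20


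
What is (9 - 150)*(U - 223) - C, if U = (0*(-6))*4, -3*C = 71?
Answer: 94400/3 ≈ 31467.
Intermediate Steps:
C = -71/3 (C = -⅓*71 = -71/3 ≈ -23.667)
U = 0 (U = 0*4 = 0)
(9 - 150)*(U - 223) - C = (9 - 150)*(0 - 223) - 1*(-71/3) = -141*(-223) + 71/3 = 31443 + 71/3 = 94400/3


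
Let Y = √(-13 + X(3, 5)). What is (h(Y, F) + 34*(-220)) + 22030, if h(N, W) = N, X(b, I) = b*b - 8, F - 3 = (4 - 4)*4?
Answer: 14550 + 2*I*√3 ≈ 14550.0 + 3.4641*I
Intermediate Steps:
F = 3 (F = 3 + (4 - 4)*4 = 3 + 0*4 = 3 + 0 = 3)
X(b, I) = -8 + b² (X(b, I) = b² - 8 = -8 + b²)
Y = 2*I*√3 (Y = √(-13 + (-8 + 3²)) = √(-13 + (-8 + 9)) = √(-13 + 1) = √(-12) = 2*I*√3 ≈ 3.4641*I)
(h(Y, F) + 34*(-220)) + 22030 = (2*I*√3 + 34*(-220)) + 22030 = (2*I*√3 - 7480) + 22030 = (-7480 + 2*I*√3) + 22030 = 14550 + 2*I*√3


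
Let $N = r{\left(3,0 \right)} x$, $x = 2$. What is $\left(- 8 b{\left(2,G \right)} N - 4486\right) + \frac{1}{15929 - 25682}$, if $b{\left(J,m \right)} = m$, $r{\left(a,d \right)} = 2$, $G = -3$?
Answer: $- \frac{42815671}{9753} \approx -4390.0$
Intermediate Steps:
$N = 4$ ($N = 2 \cdot 2 = 4$)
$\left(- 8 b{\left(2,G \right)} N - 4486\right) + \frac{1}{15929 - 25682} = \left(\left(-8\right) \left(-3\right) 4 - 4486\right) + \frac{1}{15929 - 25682} = \left(24 \cdot 4 - 4486\right) + \frac{1}{-9753} = \left(96 - 4486\right) - \frac{1}{9753} = -4390 - \frac{1}{9753} = - \frac{42815671}{9753}$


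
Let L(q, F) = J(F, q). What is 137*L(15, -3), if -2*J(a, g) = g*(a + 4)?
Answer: -2055/2 ≈ -1027.5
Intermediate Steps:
J(a, g) = -g*(4 + a)/2 (J(a, g) = -g*(a + 4)/2 = -g*(4 + a)/2)
L(q, F) = -q*(4 + F)/2
137*L(15, -3) = 137*(-½*15*(4 - 3)) = 137*(-½*15*1) = 137*(-15/2) = -2055/2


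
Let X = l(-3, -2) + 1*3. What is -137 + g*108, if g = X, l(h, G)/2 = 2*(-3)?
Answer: -1109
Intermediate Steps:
l(h, G) = -12 (l(h, G) = 2*(2*(-3)) = 2*(-6) = -12)
X = -9 (X = -12 + 1*3 = -12 + 3 = -9)
g = -9
-137 + g*108 = -137 - 9*108 = -137 - 972 = -1109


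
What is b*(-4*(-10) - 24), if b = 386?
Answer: 6176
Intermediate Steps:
b*(-4*(-10) - 24) = 386*(-4*(-10) - 24) = 386*(40 - 24) = 386*16 = 6176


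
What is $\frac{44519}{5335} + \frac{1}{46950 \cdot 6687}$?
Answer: $\frac{2795389413737}{334989611550} \approx 8.3447$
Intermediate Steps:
$\frac{44519}{5335} + \frac{1}{46950 \cdot 6687} = 44519 \cdot \frac{1}{5335} + \frac{1}{46950} \cdot \frac{1}{6687} = \frac{44519}{5335} + \frac{1}{313954650} = \frac{2795389413737}{334989611550}$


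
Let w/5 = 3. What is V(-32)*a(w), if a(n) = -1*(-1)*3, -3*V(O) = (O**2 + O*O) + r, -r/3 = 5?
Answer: -2033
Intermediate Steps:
r = -15 (r = -3*5 = -15)
w = 15 (w = 5*3 = 15)
V(O) = 5 - 2*O**2/3 (V(O) = -((O**2 + O*O) - 15)/3 = -((O**2 + O**2) - 15)/3 = -(2*O**2 - 15)/3 = -(-15 + 2*O**2)/3 = 5 - 2*O**2/3)
a(n) = 3 (a(n) = 1*3 = 3)
V(-32)*a(w) = (5 - 2/3*(-32)**2)*3 = (5 - 2/3*1024)*3 = (5 - 2048/3)*3 = -2033/3*3 = -2033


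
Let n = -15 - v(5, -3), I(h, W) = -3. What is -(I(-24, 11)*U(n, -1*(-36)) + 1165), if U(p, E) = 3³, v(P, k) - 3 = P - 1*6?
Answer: -1084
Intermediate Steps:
v(P, k) = -3 + P (v(P, k) = 3 + (P - 1*6) = 3 + (P - 6) = 3 + (-6 + P) = -3 + P)
n = -17 (n = -15 - (-3 + 5) = -15 - 1*2 = -15 - 2 = -17)
U(p, E) = 27
-(I(-24, 11)*U(n, -1*(-36)) + 1165) = -(-3*27 + 1165) = -(-81 + 1165) = -1*1084 = -1084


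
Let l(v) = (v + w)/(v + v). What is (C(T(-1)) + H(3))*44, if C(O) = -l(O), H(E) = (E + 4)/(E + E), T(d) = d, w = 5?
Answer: 418/3 ≈ 139.33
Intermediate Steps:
l(v) = (5 + v)/(2*v) (l(v) = (v + 5)/(v + v) = (5 + v)/((2*v)) = (5 + v)*(1/(2*v)) = (5 + v)/(2*v))
H(E) = (4 + E)/(2*E) (H(E) = (4 + E)/((2*E)) = (4 + E)*(1/(2*E)) = (4 + E)/(2*E))
C(O) = -(5 + O)/(2*O)
(C(T(-1)) + H(3))*44 = ((½)*(-5 - 1*(-1))/(-1) + (½)*(4 + 3)/3)*44 = ((½)*(-1)*(-5 + 1) + (½)*(⅓)*7)*44 = ((½)*(-1)*(-4) + 7/6)*44 = (2 + 7/6)*44 = (19/6)*44 = 418/3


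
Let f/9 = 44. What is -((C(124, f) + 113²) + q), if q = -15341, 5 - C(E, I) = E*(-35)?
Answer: -1773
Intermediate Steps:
f = 396 (f = 9*44 = 396)
C(E, I) = 5 + 35*E (C(E, I) = 5 - E*(-35) = 5 - (-35)*E = 5 + 35*E)
-((C(124, f) + 113²) + q) = -(((5 + 35*124) + 113²) - 15341) = -(((5 + 4340) + 12769) - 15341) = -((4345 + 12769) - 15341) = -(17114 - 15341) = -1*1773 = -1773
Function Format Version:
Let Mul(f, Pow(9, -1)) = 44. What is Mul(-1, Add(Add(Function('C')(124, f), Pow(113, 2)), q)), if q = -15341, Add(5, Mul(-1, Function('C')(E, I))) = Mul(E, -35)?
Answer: -1773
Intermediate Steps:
f = 396 (f = Mul(9, 44) = 396)
Function('C')(E, I) = Add(5, Mul(35, E)) (Function('C')(E, I) = Add(5, Mul(-1, Mul(E, -35))) = Add(5, Mul(-1, Mul(-35, E))) = Add(5, Mul(35, E)))
Mul(-1, Add(Add(Function('C')(124, f), Pow(113, 2)), q)) = Mul(-1, Add(Add(Add(5, Mul(35, 124)), Pow(113, 2)), -15341)) = Mul(-1, Add(Add(Add(5, 4340), 12769), -15341)) = Mul(-1, Add(Add(4345, 12769), -15341)) = Mul(-1, Add(17114, -15341)) = Mul(-1, 1773) = -1773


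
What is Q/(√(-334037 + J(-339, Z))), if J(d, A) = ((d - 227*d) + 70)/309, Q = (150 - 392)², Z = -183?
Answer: -58564*I*√31870491441/103140749 ≈ -101.37*I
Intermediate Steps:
Q = 58564 (Q = (-242)² = 58564)
J(d, A) = 70/309 - 226*d/309 (J(d, A) = (-226*d + 70)*(1/309) = (70 - 226*d)*(1/309) = 70/309 - 226*d/309)
Q/(√(-334037 + J(-339, Z))) = 58564/(√(-334037 + (70/309 - 226/309*(-339)))) = 58564/(√(-334037 + (70/309 + 25538/103))) = 58564/(√(-334037 + 76684/309)) = 58564/(√(-103140749/309)) = 58564/((I*√31870491441/309)) = 58564*(-I*√31870491441/103140749) = -58564*I*√31870491441/103140749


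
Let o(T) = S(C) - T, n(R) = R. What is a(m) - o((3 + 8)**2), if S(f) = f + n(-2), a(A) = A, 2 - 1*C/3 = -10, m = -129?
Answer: -42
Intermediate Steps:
C = 36 (C = 6 - 3*(-10) = 6 + 30 = 36)
S(f) = -2 + f (S(f) = f - 2 = -2 + f)
o(T) = 34 - T (o(T) = (-2 + 36) - T = 34 - T)
a(m) - o((3 + 8)**2) = -129 - (34 - (3 + 8)**2) = -129 - (34 - 1*11**2) = -129 - (34 - 1*121) = -129 - (34 - 121) = -129 - 1*(-87) = -129 + 87 = -42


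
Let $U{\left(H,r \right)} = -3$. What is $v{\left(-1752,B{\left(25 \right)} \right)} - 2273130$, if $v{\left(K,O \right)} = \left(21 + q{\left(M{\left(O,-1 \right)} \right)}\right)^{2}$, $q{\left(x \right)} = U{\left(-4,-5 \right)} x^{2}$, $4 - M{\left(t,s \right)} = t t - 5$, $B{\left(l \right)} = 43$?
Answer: $103160157381711$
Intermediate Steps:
$M{\left(t,s \right)} = 9 - t^{2}$ ($M{\left(t,s \right)} = 4 - \left(t t - 5\right) = 4 - \left(t^{2} - 5\right) = 4 - \left(-5 + t^{2}\right) = 9 - t^{2}$)
$q{\left(x \right)} = - 3 x^{2}$
$v{\left(K,O \right)} = \left(21 - 3 \left(9 - O^{2}\right)^{2}\right)^{2}$
$v{\left(-1752,B{\left(25 \right)} \right)} - 2273130 = 9 \left(-7 + \left(-9 + 43^{2}\right)^{2}\right)^{2} - 2273130 = 9 \left(-7 + \left(-9 + 1849\right)^{2}\right)^{2} - 2273130 = 9 \left(-7 + 1840^{2}\right)^{2} - 2273130 = 9 \left(-7 + 3385600\right)^{2} - 2273130 = 9 \cdot 3385593^{2} - 2273130 = 9 \cdot 11462239961649 - 2273130 = 103160159654841 - 2273130 = 103160157381711$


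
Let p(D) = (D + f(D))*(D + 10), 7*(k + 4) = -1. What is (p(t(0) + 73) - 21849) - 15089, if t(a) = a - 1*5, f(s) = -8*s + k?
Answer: -520724/7 ≈ -74389.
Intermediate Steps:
k = -29/7 (k = -4 + (⅐)*(-1) = -4 - ⅐ = -29/7 ≈ -4.1429)
f(s) = -29/7 - 8*s (f(s) = -8*s - 29/7 = -29/7 - 8*s)
t(a) = -5 + a (t(a) = a - 5 = -5 + a)
p(D) = (10 + D)*(-29/7 - 7*D) (p(D) = (D + (-29/7 - 8*D))*(D + 10) = (-29/7 - 7*D)*(10 + D) = (10 + D)*(-29/7 - 7*D))
(p(t(0) + 73) - 21849) - 15089 = ((-290/7 - 7*((-5 + 0) + 73)² - 519*((-5 + 0) + 73)/7) - 21849) - 15089 = ((-290/7 - 7*(-5 + 73)² - 519*(-5 + 73)/7) - 21849) - 15089 = ((-290/7 - 7*68² - 519/7*68) - 21849) - 15089 = ((-290/7 - 7*4624 - 35292/7) - 21849) - 15089 = ((-290/7 - 32368 - 35292/7) - 21849) - 15089 = (-262158/7 - 21849) - 15089 = -415101/7 - 15089 = -520724/7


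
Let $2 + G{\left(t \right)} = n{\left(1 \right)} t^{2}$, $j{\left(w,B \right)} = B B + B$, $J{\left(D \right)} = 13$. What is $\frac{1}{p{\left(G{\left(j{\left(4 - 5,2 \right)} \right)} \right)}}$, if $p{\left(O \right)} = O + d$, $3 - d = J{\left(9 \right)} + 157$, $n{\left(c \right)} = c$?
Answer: $- \frac{1}{133} \approx -0.0075188$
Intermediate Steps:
$j{\left(w,B \right)} = B + B^{2}$ ($j{\left(w,B \right)} = B^{2} + B = B + B^{2}$)
$G{\left(t \right)} = -2 + t^{2}$ ($G{\left(t \right)} = -2 + 1 t^{2} = -2 + t^{2}$)
$d = -167$ ($d = 3 - \left(13 + 157\right) = 3 - 170 = -167$)
$p{\left(O \right)} = -167 + O$ ($p{\left(O \right)} = O - 167 = -167 + O$)
$\frac{1}{p{\left(G{\left(j{\left(4 - 5,2 \right)} \right)} \right)}} = \frac{1}{-167 - \left(2 - \left(2 \left(1 + 2\right)\right)^{2}\right)} = \frac{1}{-167 - \left(2 - \left(2 \cdot 3\right)^{2}\right)} = \frac{1}{-167 - \left(2 - 6^{2}\right)} = \frac{1}{-167 + \left(-2 + 36\right)} = \frac{1}{-167 + 34} = \frac{1}{-133} = - \frac{1}{133}$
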